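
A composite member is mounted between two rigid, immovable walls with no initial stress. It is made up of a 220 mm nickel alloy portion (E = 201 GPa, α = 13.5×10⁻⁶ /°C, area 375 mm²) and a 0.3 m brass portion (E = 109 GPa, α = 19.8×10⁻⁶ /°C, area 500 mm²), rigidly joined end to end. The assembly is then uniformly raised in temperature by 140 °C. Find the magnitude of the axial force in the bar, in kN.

If the supports were absent, the total length change would be Σ αᵢΔT Lᵢ = 13.5×10⁻⁶×140×220 + 19.8×10⁻⁶×140×300 = 1.247 mm.
The rigid supports impose zero overall length change; the single axial force P common to all segments must satisfy P Σ Lᵢ/(AᵢEᵢ) = δ_free.
Σ Lᵢ/(AᵢEᵢ) = 220/(375×201×10³) + 300/(500×109×10³) = 8.423×10⁻⁶ mm/N.
Hence P = δ_free / Σ(L/AE) = 1.247/8.423×10⁻⁶ = 148.1 kN (compressive).

P ≈ 148 kN (compressive)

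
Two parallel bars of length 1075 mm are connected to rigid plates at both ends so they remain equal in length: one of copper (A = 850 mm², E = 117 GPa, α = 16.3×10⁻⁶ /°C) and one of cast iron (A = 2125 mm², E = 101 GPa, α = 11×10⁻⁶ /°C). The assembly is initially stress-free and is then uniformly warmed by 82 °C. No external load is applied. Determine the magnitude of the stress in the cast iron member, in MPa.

σ ≈ 13.9 MPa (tensile)

Both members must finish at the same length. With the larger α, the copper tends to over-expand; the plates restrain it, putting the copper in compression and the cast iron in tension. With no external load the two internal forces are equal and opposite, magnitude P.
Setting the final lengths equal and cancelling L: (α₁ − α₂)ΔT = P/(A₁E₁) + P/(A₂E₂).
|α₁ − α₂|·ΔT = 5.3×10⁻⁶ × 82 = 0.0004346.
1/(A₁E₁) + 1/(A₂E₂) = 1/(850×117×10³) + 1/(2125×101×10³) = 1.471×10⁻⁸ N⁻¹.
So P = 0.0004346 / 1.471×10⁻⁸ = 29.54 kN.
σ_{cast iron} = P/A₂ = 29540/2125 = 13.9 MPa, tensile.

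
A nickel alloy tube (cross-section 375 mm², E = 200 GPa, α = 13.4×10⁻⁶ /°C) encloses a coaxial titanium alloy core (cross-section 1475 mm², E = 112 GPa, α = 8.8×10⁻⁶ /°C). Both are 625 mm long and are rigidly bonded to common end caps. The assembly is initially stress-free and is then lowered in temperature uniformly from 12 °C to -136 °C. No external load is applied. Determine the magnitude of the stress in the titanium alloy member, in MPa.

σ ≈ 23.8 MPa (compressive)

Both members must finish at the same length. With the larger α, the nickel alloy tends to over-contract; the plates restrain it, putting the nickel alloy in tension and the titanium alloy in compression. With no external load the two internal forces are equal and opposite, magnitude P.
Setting the final lengths equal and cancelling L: (α₁ − α₂)ΔT = P/(A₁E₁) + P/(A₂E₂).
|α₁ − α₂|·ΔT = 4.6×10⁻⁶ × 148 = 0.0006808.
1/(A₁E₁) + 1/(A₂E₂) = 1/(375×200×10³) + 1/(1475×112×10³) = 1.939×10⁻⁸ N⁻¹.
So P = 0.0006808 / 1.939×10⁻⁸ = 35.12 kN.
σ_{titanium alloy} = P/A₂ = 35120/1475 = 23.81 MPa, compressive.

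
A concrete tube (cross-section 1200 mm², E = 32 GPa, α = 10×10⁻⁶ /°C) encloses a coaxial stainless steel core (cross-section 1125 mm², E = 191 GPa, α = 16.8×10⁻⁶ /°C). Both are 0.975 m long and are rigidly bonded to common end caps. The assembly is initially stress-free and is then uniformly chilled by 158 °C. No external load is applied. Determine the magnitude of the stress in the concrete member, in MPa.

σ ≈ 29.2 MPa (compressive)

The stainless steel has the larger α, so on cooling it would change length more than the concrete if both were free. The rigid plates force a common final length, so the stainless steel is put into tension and the concrete into compression, with equal and opposite forces P (no external load).
Compatibility of the two members (thermal + elastic change equal): (α₁ − α₂)ΔT = P·[1/(A₁E₁) + 1/(A₂E₂)].
|α₁ − α₂|·ΔT = 6.8×10⁻⁶ × 158 = 0.001074.
1/(A₁E₁) + 1/(A₂E₂) = 1/(1200×32×10³) + 1/(1125×191×10³) = 3.07×10⁻⁸ N⁻¹.
P = 0.001074 / 3.07×10⁻⁸ = 35000 N = 35 kN.
σ_{concrete} = P/A₁ = 35000/1200 = 29.17 MPa, compressive.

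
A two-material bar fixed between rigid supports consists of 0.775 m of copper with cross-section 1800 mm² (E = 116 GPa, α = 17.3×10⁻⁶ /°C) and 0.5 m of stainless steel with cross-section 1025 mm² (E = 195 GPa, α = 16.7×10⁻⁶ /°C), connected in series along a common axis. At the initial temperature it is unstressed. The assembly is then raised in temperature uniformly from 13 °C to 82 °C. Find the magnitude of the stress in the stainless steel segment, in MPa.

σ ≈ 236 MPa (compressive)

If the supports were absent, the total length change would be Σ αᵢΔT Lᵢ = 17.3×10⁻⁶×69×775 + 16.7×10⁻⁶×69×500 = 1.501 mm.
The walls prevent any net length change, so an axial force P (same in every segment) develops. Compatibility: P · Σ Lᵢ/(AᵢEᵢ) = δ_free.
Σ Lᵢ/(AᵢEᵢ) = 775/(1800×116×10³) + 500/(1025×195×10³) = 6.213×10⁻⁶ mm/N.
Hence P = δ_free / Σ(L/AE) = 1.501/6.213×10⁻⁶ = 241.6 kN (compressive).
σ_{stainless steel} = P / A = 241600 / 1025 = 235.7 MPa.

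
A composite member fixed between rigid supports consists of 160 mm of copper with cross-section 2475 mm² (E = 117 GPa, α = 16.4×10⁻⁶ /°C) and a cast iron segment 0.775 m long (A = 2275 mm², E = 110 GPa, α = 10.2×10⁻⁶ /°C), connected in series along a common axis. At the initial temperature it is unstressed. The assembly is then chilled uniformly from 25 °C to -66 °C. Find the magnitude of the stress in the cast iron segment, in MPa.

Free thermal contraction of the whole bar: Σ αᵢΔT Lᵢ = 16.4×10⁻⁶×91×160 + 10.2×10⁻⁶×91×775 = 0.9581 mm.
The rigid supports impose zero overall length change; the single axial force P common to all segments must satisfy P Σ Lᵢ/(AᵢEᵢ) = δ_free.
The series flexibility is Σ Lᵢ/(AᵢEᵢ) = 160/(2475×117×10³) + 775/(2275×110×10³) = 3.649×10⁻⁶ mm/N.
So P = 0.9581 / 3.649×10⁻⁶ = 262.5 kN, tensile.
σ_{cast iron} = P / A = 262500 / 2275 = 115.4 MPa.

σ ≈ 115 MPa (tensile)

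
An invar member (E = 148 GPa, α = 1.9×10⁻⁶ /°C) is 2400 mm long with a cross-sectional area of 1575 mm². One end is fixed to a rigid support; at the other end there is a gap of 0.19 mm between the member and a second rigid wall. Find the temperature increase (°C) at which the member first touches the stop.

Contact occurs when the free expansion equals the gap: αΔT L = 0.19 mm.
So ΔT = g/(αL) = 0.19/(1.9×10⁻⁶ × 2400) = 41.67 °C.

ΔT ≈ 41.7 °C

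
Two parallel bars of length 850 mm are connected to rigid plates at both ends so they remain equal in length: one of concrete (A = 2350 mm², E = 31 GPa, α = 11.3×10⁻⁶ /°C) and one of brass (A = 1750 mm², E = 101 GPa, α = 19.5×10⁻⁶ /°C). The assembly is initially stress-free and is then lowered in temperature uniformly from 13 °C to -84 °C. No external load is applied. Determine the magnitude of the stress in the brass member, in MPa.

σ ≈ 23.4 MPa (tensile)

The brass has the larger α, so on cooling it would change length more than the concrete if both were free. The rigid plates force a common final length, so the brass is put into tension and the concrete into compression, with equal and opposite forces P (no external load).
Compatibility of the two members (thermal + elastic change equal): (α₁ − α₂)ΔT = P·[1/(A₁E₁) + 1/(A₂E₂)].
|α₁ − α₂|·ΔT = 8.2×10⁻⁶ × 97 = 0.0007954.
1/(A₁E₁) + 1/(A₂E₂) = 1/(2350×31×10³) + 1/(1750×101×10³) = 1.938×10⁻⁸ N⁻¹.
P = 0.0007954 / 1.938×10⁻⁸ = 41030 N = 41.03 kN.
σ_{brass} = P/A₂ = 41030/1750 = 23.45 MPa, tensile.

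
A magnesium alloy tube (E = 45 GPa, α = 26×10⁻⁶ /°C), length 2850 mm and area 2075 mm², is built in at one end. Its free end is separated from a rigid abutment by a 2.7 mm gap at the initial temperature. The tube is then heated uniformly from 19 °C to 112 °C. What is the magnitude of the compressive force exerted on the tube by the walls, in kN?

P ≈ 137 kN

Unrestrained expansion: δ_free = αΔT L = 26×10⁻⁶ × 93 × 2850 = 6.891 mm.
The gap closes (δ_free > 2.7 mm) and the wall then resists a further 6.891 − 2.7 = 4.191 mm of expansion.
That suppressed elongation corresponds to σ = E·Δ/L = 45×10³ × 4.191/2850 = 66.18 MPa.
P = σA = 66.18 × 2075 = 137.3 kN.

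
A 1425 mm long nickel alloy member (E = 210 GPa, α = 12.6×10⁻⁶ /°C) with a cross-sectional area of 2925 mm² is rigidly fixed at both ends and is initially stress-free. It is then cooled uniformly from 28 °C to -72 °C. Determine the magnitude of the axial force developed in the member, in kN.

P ≈ 774 kN (tensile)

Full restraint means ε = 0, so the stress is σ = EαΔT = 210×10³ × 12.6×10⁻⁶ × 100 = 264.6 MPa.
Then P = σA = 264.6 × 2925 mm² = 774 kN, tensile.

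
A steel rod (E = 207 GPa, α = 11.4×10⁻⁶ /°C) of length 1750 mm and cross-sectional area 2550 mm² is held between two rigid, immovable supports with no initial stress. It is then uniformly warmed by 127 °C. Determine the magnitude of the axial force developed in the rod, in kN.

Full restraint means ε = 0, so the stress is σ = EαΔT = 207×10³ × 11.4×10⁻⁶ × 127 = 299.7 MPa.
Then P = σA = 299.7 × 2550 mm² = 764.2 kN, compressive.

P ≈ 764 kN (compressive)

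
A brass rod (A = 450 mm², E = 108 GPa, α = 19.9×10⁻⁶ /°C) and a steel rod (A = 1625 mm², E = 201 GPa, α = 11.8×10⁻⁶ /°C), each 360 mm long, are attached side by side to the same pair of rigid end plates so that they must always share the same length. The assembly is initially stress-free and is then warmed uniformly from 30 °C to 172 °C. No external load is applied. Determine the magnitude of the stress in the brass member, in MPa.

Equilibrium of a rigid end plate with no external load gives equal and opposite internal forces ±P in the two members. Since α_{brass} > α_{steel}, heating drives the brass into compression and the steel into tension.
Equating the net (thermal + elastic) strains gives |α₁ − α₂|·ΔT = P·[1/(A₁E₁) + 1/(A₂E₂)].
|α₁ − α₂|·ΔT = 8.1×10⁻⁶ × 142 = 0.00115.
1/(A₁E₁) + 1/(A₂E₂) = 1/(450×108×10³) + 1/(1625×201×10³) = 2.364×10⁻⁸ N⁻¹.
So P = 0.00115 / 2.364×10⁻⁸ = 48.66 kN.
σ_{brass} = P/A₁ = 48660/450 = 108.1 MPa, compressive.

σ ≈ 108 MPa (compressive)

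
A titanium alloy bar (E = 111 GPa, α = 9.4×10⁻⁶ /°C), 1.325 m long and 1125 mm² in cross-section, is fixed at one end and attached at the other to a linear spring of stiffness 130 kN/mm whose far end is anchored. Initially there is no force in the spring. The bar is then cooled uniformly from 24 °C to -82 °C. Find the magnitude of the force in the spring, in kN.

P ≈ 72.1 kN

Free thermal contraction: δ_free = αΔT L = 9.4×10⁻⁶ × 106 × 1325 = 1.32 mm.
With a force P in the spring, the elastic change of the bar is PL/(AE) and that of the spring is P/k; compatibility requires their sum to equal δ_free.
So P = δ_free / [L/(AE) + 1/k] = 1.32 / [ 1325/(1125×111×10³) + 1/(130×10³) ].
P = 1.32 / 1.83×10⁻⁵ = 72130 N.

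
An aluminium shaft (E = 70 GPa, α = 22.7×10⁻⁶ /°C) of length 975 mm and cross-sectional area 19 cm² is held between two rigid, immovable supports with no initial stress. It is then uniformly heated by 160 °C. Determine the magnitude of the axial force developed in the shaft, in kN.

P ≈ 483 kN (compressive)

Full restraint means ε = 0, so the stress is σ = EαΔT = 70×10³ × 22.7×10⁻⁶ × 160 = 254.2 MPa.
Then P = σA = 254.2 × 1900 mm² = 483.1 kN, compressive.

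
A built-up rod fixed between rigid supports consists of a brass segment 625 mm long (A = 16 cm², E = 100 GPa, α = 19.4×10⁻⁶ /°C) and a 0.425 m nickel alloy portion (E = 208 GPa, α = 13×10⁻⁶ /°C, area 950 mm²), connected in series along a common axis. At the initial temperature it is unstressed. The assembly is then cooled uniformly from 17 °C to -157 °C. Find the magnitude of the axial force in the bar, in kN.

Free thermal contraction of the whole bar: Σ αᵢΔT Lᵢ = 19.4×10⁻⁶×174×625 + 13×10⁻⁶×174×425 = 3.071 mm.
Since the ends are fixed, an axial force P builds up, equal in every segment, with P · Σ Lᵢ/(AᵢEᵢ) = δ_free.
The series flexibility is Σ Lᵢ/(AᵢEᵢ) = 625/(1600×100×10³) + 425/(950×208×10³) = 6.057×10⁻⁶ mm/N.
P = 3.071 / 6.057×10⁻⁶ = 507000 N = 507 kN, tensile.

P ≈ 507 kN (tensile)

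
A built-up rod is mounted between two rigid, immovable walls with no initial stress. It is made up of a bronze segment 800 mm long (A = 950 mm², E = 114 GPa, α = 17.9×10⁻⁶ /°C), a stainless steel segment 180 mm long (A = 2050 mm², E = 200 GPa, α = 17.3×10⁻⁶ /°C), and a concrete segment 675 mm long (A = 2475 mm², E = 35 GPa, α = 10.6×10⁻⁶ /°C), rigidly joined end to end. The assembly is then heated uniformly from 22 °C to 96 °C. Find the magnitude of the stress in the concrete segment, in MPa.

If the supports were absent, the total length change would be Σ αᵢΔT Lᵢ = 17.9×10⁻⁶×74×800 + 17.3×10⁻⁶×74×180 + 10.6×10⁻⁶×74×675 = 1.82 mm.
Since the ends are fixed, an axial force P builds up, equal in every segment, with P · Σ Lᵢ/(AᵢEᵢ) = δ_free.
The series flexibility is Σ Lᵢ/(AᵢEᵢ) = 800/(950×114×10³) + 180/(2050×200×10³) + 675/(2475×35×10³) = 1.562×10⁻⁵ mm/N.
P = 1.82 / 1.562×10⁻⁵ = 116500 N = 116.5 kN, compressive.
σ_{concrete} = P / A = 116500 / 2475 = 47.07 MPa.

σ ≈ 47.1 MPa (compressive)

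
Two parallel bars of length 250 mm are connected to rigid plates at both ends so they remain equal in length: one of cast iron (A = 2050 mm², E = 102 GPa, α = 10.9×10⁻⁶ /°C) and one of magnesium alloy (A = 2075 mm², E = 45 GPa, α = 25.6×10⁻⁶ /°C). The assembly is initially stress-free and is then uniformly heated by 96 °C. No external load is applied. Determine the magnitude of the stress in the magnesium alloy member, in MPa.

σ ≈ 43.9 MPa (compressive)

The magnesium alloy has the larger α, so on heating it would change length more than the cast iron if both were free. The rigid plates force a common final length, so the magnesium alloy is put into compression and the cast iron into tension, with equal and opposite forces P (no external load).
Equating the net (thermal + elastic) strains gives |α₁ − α₂|·ΔT = P·[1/(A₁E₁) + 1/(A₂E₂)].
|α₁ − α₂|·ΔT = 14.7×10⁻⁶ × 96 = 0.001411.
1/(A₁E₁) + 1/(A₂E₂) = 1/(2050×102×10³) + 1/(2075×45×10³) = 1.549×10⁻⁸ N⁻¹.
So P = 0.001411 / 1.549×10⁻⁸ = 91.09 kN.
σ_{magnesium alloy} = P/A₂ = 91090/2075 = 43.9 MPa, compressive.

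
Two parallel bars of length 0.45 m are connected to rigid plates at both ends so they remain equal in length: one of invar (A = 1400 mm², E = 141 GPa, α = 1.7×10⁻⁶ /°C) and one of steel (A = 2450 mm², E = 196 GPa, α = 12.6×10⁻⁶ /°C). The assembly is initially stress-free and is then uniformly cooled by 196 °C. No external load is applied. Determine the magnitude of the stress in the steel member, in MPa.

σ ≈ 122 MPa (tensile)

The steel has the larger α, so on cooling it would change length more than the invar if both were free. The rigid plates force a common final length, so the steel is put into tension and the invar into compression, with equal and opposite forces P (no external load).
Equating the net (thermal + elastic) strains gives |α₁ − α₂|·ΔT = P·[1/(A₁E₁) + 1/(A₂E₂)].
|α₁ − α₂|·ΔT = 10.9×10⁻⁶ × 196 = 0.002136.
1/(A₁E₁) + 1/(A₂E₂) = 1/(1400×141×10³) + 1/(2450×196×10³) = 7.148×10⁻⁹ N⁻¹.
So P = 0.002136 / 7.148×10⁻⁹ = 298.9 kN.
σ_{steel} = P/A₂ = 298900/2450 = 122 MPa, tensile.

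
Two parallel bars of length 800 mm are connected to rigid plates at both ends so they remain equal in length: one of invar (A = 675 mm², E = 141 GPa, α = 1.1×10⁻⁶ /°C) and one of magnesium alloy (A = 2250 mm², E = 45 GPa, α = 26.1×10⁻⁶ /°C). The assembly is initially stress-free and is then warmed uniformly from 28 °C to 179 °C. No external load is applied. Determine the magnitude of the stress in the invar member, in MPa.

σ ≈ 274 MPa (tensile)

Both members must finish at the same length. With the larger α, the magnesium alloy tends to over-expand; the plates restrain it, putting the magnesium alloy in compression and the invar in tension. With no external load the two internal forces are equal and opposite, magnitude P.
Equating the net (thermal + elastic) strains gives |α₁ − α₂|·ΔT = P·[1/(A₁E₁) + 1/(A₂E₂)].
|α₁ − α₂|·ΔT = 25×10⁻⁶ × 151 = 0.003775.
1/(A₁E₁) + 1/(A₂E₂) = 1/(675×141×10³) + 1/(2250×45×10³) = 2.038×10⁻⁸ N⁻¹.
P = 0.003775 / 2.038×10⁻⁸ = 185200 N = 185.2 kN.
σ_{invar} = P/A₁ = 185200/675 = 274.4 MPa, tensile.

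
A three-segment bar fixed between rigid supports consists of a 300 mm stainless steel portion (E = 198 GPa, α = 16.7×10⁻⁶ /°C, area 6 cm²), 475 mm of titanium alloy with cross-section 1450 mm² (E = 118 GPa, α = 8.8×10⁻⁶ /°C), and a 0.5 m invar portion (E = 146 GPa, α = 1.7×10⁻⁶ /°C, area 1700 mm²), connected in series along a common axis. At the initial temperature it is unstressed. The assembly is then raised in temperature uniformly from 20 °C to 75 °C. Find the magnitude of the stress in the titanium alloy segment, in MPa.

σ ≈ 52.1 MPa (compressive)

If the supports were absent, the total length change would be Σ αᵢΔT Lᵢ = 16.7×10⁻⁶×55×300 + 8.8×10⁻⁶×55×475 + 1.7×10⁻⁶×55×500 = 0.5522 mm.
Since the ends are fixed, an axial force P builds up, equal in every segment, with P · Σ Lᵢ/(AᵢEᵢ) = δ_free.
The series flexibility is Σ Lᵢ/(AᵢEᵢ) = 300/(600×198×10³) + 475/(1450×118×10³) + 500/(1700×146×10³) = 7.316×10⁻⁶ mm/N.
Hence P = δ_free / Σ(L/AE) = 0.5522/7.316×10⁻⁶ = 75.48 kN (compressive).
σ_{titanium alloy} = P / A = 75480 / 1450 = 52.05 MPa.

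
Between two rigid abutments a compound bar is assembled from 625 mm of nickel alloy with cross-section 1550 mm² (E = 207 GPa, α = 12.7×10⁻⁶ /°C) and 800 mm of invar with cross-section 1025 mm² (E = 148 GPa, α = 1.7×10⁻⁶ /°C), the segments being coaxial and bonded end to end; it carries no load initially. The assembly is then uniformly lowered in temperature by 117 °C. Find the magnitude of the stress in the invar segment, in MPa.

Free thermal contraction of the whole bar: Σ αᵢΔT Lᵢ = 12.7×10⁻⁶×117×625 + 1.7×10⁻⁶×117×800 = 1.088 mm.
The walls prevent any net length change, so an axial force P (same in every segment) develops. Compatibility: P · Σ Lᵢ/(AᵢEᵢ) = δ_free.
The series flexibility is Σ Lᵢ/(AᵢEᵢ) = 625/(1550×207×10³) + 800/(1025×148×10³) = 7.222×10⁻⁶ mm/N.
So P = 1.088 / 7.222×10⁻⁶ = 150.6 kN, tensile.
σ_{invar} = P / A = 150600 / 1025 = 147 MPa.

σ ≈ 147 MPa (tensile)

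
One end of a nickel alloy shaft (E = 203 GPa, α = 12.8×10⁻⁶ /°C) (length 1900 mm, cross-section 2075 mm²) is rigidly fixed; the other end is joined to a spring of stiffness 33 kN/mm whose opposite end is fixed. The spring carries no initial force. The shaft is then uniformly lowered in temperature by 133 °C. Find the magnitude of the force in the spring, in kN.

If the spring were absent the shaft would shorten by αΔT L = 12.8×10⁻⁶ × 133 × 1900 = 3.235 mm.
Let P be the tensile force in the spring. The shaft extends elastically by PL/(AE) and the spring stretches by P/k; together these equal δ_free.
P [ L/(AE) + 1/k ] = δ_free → P [ 1900/(2075×203×10³) + 1/(33×10³) ] = 3.235.
P = 3.235 / 3.481×10⁻⁵ = 92910 N.

P ≈ 92.9 kN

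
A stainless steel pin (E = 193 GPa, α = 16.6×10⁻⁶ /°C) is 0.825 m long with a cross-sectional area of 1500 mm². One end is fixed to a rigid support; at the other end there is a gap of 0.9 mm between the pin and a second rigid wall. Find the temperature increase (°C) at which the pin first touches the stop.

Contact occurs when the free expansion equals the gap: αΔT L = 0.9 mm.
ΔT = 0.9 / (16.6×10⁻⁶ × 825) = 65.72 °C.

ΔT ≈ 65.7 °C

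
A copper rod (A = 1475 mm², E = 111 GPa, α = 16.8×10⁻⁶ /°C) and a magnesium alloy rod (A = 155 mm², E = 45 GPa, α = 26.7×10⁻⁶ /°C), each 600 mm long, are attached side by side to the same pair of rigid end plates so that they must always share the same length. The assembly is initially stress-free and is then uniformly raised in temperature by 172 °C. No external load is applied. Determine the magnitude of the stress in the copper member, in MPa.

σ ≈ 7.72 MPa (tensile)

The magnesium alloy has the larger α, so on heating it would change length more than the copper if both were free. The rigid plates force a common final length, so the magnesium alloy is put into compression and the copper into tension, with equal and opposite forces P (no external load).
Equating the net (thermal + elastic) strains gives |α₁ − α₂|·ΔT = P·[1/(A₁E₁) + 1/(A₂E₂)].
|α₁ − α₂|·ΔT = 9.9×10⁻⁶ × 172 = 0.001703.
1/(A₁E₁) + 1/(A₂E₂) = 1/(1475×111×10³) + 1/(155×45×10³) = 1.495×10⁻⁷ N⁻¹.
P = 0.001703 / 1.495×10⁻⁷ = 11390 N = 11.39 kN.
σ_{copper} = P/A₁ = 11390/1475 = 7.723 MPa, tensile.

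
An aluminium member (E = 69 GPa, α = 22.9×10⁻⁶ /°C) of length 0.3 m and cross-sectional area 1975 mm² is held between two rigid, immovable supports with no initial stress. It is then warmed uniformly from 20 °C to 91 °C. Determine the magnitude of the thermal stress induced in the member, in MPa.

σ ≈ 112 MPa (compressive)

With length fixed, the mechanical strain must cancel the thermal strain αΔT = 22.9×10⁻⁶ × 71 = 1625.9×10⁻⁶.
Hence σ = E·αΔT = 69×10³ × 1625.9×10⁻⁶ = 112.2 MPa, compressive.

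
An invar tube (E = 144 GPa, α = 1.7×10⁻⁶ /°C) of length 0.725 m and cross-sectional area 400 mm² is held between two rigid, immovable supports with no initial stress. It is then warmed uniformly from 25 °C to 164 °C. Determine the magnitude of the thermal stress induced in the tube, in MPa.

σ ≈ 34 MPa (compressive)

With length fixed, the mechanical strain must cancel the thermal strain αΔT = 1.7×10⁻⁶ × 139 = 236.3×10⁻⁶.
Hence σ = E·αΔT = 144×10³ × 236.3×10⁻⁶ = 34.03 MPa, compressive.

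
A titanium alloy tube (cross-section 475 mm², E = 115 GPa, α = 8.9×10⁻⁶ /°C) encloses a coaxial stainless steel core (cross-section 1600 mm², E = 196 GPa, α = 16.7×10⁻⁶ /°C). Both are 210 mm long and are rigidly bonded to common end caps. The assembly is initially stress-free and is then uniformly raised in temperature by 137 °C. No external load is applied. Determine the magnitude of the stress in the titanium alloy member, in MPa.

σ ≈ 105 MPa (tensile)

Equilibrium of a rigid end plate with no external load gives equal and opposite internal forces ±P in the two members. Since α_{stainless steel} > α_{titanium alloy}, heating drives the stainless steel into compression and the titanium alloy into tension.
Setting the final lengths equal and cancelling L: (α₁ − α₂)ΔT = P/(A₁E₁) + P/(A₂E₂).
|α₁ − α₂|·ΔT = 7.8×10⁻⁶ × 137 = 0.001069.
1/(A₁E₁) + 1/(A₂E₂) = 1/(475×115×10³) + 1/(1600×196×10³) = 2.15×10⁻⁸ N⁻¹.
So P = 0.001069 / 2.15×10⁻⁸ = 49.71 kN.
σ_{titanium alloy} = P/A₁ = 49710/475 = 104.7 MPa, tensile.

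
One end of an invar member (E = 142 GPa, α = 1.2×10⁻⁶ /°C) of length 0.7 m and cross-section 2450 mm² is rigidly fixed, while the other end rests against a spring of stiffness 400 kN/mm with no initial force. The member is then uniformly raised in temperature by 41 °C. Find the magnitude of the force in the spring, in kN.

P ≈ 7.63 kN

If the spring were absent the member would lengthen by αΔT L = 1.2×10⁻⁶ × 41 × 700 = 0.03444 mm.
With a force P in the spring, the elastic change of the member is PL/(AE) and that of the spring is P/k; compatibility requires their sum to equal δ_free.
P [ L/(AE) + 1/k ] = δ_free → P [ 700/(2450×142×10³) + 1/(400×10³) ] = 0.03444.
P = 0.03444 / 4.512×10⁻⁶ = 7633 N.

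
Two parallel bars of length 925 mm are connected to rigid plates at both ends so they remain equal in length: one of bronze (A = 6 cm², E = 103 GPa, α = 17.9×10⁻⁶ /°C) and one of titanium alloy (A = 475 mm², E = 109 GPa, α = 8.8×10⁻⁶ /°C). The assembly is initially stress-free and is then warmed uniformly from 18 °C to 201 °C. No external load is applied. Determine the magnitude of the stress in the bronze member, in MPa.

Both members must finish at the same length. With the larger α, the bronze tends to over-expand; the plates restrain it, putting the bronze in compression and the titanium alloy in tension. With no external load the two internal forces are equal and opposite, magnitude P.
Equating the net (thermal + elastic) strains gives |α₁ − α₂|·ΔT = P·[1/(A₁E₁) + 1/(A₂E₂)].
|α₁ − α₂|·ΔT = 9.1×10⁻⁶ × 183 = 0.001665.
1/(A₁E₁) + 1/(A₂E₂) = 1/(600×103×10³) + 1/(475×109×10³) = 3.55×10⁻⁸ N⁻¹.
P = 0.001665 / 3.55×10⁻⁸ = 46920 N = 46.92 kN.
σ_{bronze} = P/A₁ = 46920/600 = 78.19 MPa, compressive.

σ ≈ 78.2 MPa (compressive)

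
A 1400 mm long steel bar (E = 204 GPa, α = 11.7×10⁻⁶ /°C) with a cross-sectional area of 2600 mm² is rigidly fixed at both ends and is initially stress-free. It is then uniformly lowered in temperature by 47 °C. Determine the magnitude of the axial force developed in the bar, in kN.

With zero net strain, σ = E·αΔT = 204 GPa × 11.7×10⁻⁶ × 47 = 112.2 MPa.
Axial force P = σA = 112.2 × 2600 = 291700 N = 291.7 kN, tensile.

P ≈ 292 kN (tensile)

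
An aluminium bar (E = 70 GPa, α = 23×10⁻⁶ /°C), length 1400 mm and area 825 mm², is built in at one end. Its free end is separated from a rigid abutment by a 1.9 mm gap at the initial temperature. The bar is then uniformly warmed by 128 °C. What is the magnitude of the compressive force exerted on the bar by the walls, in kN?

P ≈ 91.6 kN

If the wall were absent the bar would grow by αΔT L = 23×10⁻⁶ × 128 × 1400 = 4.122 mm.
This exceeds the 1.9 mm gap, so the wall pushes back. The portion of expansion that must be recovered elastically is δ_free − gap = 4.122 − 1.9 = 2.222 mm.
That suppressed elongation corresponds to σ = E·Δ/L = 70×10³ × 2.222/1400 = 111.1 MPa.
P = σA = 111.1 × 825 = 91.64 kN.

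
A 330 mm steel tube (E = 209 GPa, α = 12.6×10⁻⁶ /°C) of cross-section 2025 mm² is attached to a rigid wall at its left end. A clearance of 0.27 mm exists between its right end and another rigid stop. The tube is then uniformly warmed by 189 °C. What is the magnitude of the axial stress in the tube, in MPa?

If the wall were absent the tube would grow by αΔT L = 12.6×10⁻⁶ × 189 × 330 = 0.7859 mm.
This exceeds the 0.27 mm gap, so the wall pushes back. The portion of expansion that must be recovered elastically is δ_free − gap = 0.7859 − 0.27 = 0.5159 mm.
So σ = E(δ_free − g)/L = 209×10³ × 0.5159/330 = 326.7 MPa.

σ ≈ 327 MPa (compressive)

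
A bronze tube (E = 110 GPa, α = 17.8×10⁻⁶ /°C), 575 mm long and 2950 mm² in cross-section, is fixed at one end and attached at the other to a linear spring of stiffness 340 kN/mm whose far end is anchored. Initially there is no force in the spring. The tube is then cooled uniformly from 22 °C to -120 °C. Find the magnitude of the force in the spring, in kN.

P ≈ 308 kN

Free thermal contraction: δ_free = αΔT L = 17.8×10⁻⁶ × 142 × 575 = 1.453 mm.
Let P be the tensile force in the spring. The tube extends elastically by PL/(AE) and the spring stretches by P/k; together these equal δ_free.
So P = δ_free / [L/(AE) + 1/k] = 1.453 / [ 575/(2950×110×10³) + 1/(340×10³) ].
P = 1.453 / 4.713×10⁻⁶ = 308400 N.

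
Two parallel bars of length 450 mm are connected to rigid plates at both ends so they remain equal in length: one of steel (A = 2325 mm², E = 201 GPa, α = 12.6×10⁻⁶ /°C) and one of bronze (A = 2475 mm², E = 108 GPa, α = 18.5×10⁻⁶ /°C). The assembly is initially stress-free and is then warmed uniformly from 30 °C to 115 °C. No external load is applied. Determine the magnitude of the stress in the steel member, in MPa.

Both members must finish at the same length. With the larger α, the bronze tends to over-expand; the plates restrain it, putting the bronze in compression and the steel in tension. With no external load the two internal forces are equal and opposite, magnitude P.
Setting the final lengths equal and cancelling L: (α₁ − α₂)ΔT = P/(A₁E₁) + P/(A₂E₂).
|α₁ − α₂|·ΔT = 5.9×10⁻⁶ × 85 = 0.0005015.
1/(A₁E₁) + 1/(A₂E₂) = 1/(2325×201×10³) + 1/(2475×108×10³) = 5.881×10⁻⁹ N⁻¹.
So P = 0.0005015 / 5.881×10⁻⁹ = 85.28 kN.
σ_{steel} = P/A₁ = 85280/2325 = 36.68 MPa, tensile.

σ ≈ 36.7 MPa (tensile)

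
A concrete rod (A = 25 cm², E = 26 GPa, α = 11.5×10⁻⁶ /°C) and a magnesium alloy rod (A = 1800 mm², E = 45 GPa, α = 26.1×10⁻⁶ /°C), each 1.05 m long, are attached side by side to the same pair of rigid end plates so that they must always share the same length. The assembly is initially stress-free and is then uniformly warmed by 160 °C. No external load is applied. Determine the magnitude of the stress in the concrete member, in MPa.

σ ≈ 33.7 MPa (tensile)

Equilibrium of a rigid end plate with no external load gives equal and opposite internal forces ±P in the two members. Since α_{magnesium alloy} > α_{concrete}, heating drives the magnesium alloy into compression and the concrete into tension.
Setting the final lengths equal and cancelling L: (α₁ − α₂)ΔT = P/(A₁E₁) + P/(A₂E₂).
|α₁ − α₂|·ΔT = 14.6×10⁻⁶ × 160 = 0.002336.
1/(A₁E₁) + 1/(A₂E₂) = 1/(2500×26×10³) + 1/(1800×45×10³) = 2.773×10⁻⁸ N⁻¹.
So P = 0.002336 / 2.773×10⁻⁸ = 84.24 kN.
σ_{concrete} = P/A₁ = 84240/2500 = 33.7 MPa, tensile.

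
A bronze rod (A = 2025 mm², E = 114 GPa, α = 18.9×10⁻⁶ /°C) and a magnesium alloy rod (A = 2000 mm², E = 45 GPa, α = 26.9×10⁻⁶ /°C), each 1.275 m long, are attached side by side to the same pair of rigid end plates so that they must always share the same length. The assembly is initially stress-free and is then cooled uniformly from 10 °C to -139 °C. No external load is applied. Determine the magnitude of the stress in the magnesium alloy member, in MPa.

σ ≈ 38.6 MPa (tensile)

The magnesium alloy has the larger α, so on cooling it would change length more than the bronze if both were free. The rigid plates force a common final length, so the magnesium alloy is put into tension and the bronze into compression, with equal and opposite forces P (no external load).
Setting the final lengths equal and cancelling L: (α₁ − α₂)ΔT = P/(A₁E₁) + P/(A₂E₂).
|α₁ − α₂|·ΔT = 8×10⁻⁶ × 149 = 0.001192.
1/(A₁E₁) + 1/(A₂E₂) = 1/(2025×114×10³) + 1/(2000×45×10³) = 1.544×10⁻⁸ N⁻¹.
So P = 0.001192 / 1.544×10⁻⁸ = 77.19 kN.
σ_{magnesium alloy} = P/A₂ = 77190/2000 = 38.59 MPa, tensile.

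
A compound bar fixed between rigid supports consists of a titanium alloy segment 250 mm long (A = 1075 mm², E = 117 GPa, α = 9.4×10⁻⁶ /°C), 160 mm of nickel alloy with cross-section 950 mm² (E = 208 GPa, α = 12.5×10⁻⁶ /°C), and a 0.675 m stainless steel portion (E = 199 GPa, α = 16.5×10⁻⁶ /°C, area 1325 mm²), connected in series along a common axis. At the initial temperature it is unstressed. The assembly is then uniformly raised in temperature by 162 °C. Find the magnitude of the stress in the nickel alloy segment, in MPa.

σ ≈ 493 MPa (compressive)

With the walls removed the bar would change length by δ_free = Σ αᵢΔT Lᵢ = 9.4×10⁻⁶×162×250 + 12.5×10⁻⁶×162×160 + 16.5×10⁻⁶×162×675 = 2.509 mm.
The walls prevent any net length change, so an axial force P (same in every segment) develops. Compatibility: P · Σ Lᵢ/(AᵢEᵢ) = δ_free.
Σ Lᵢ/(AᵢEᵢ) = 250/(1075×117×10³) + 160/(950×208×10³) + 675/(1325×199×10³) = 5.357×10⁻⁶ mm/N.
So P = 2.509 / 5.357×10⁻⁶ = 468.3 kN, compressive.
σ_{nickel alloy} = P / A = 468300 / 950 = 493 MPa.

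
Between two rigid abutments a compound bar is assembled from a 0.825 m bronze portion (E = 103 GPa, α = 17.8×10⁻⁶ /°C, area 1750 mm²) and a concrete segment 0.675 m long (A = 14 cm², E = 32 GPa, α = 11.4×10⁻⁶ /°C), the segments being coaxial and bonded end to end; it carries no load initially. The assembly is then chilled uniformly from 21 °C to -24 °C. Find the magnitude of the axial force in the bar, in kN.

P ≈ 51.3 kN (tensile)

With the walls removed the bar would change length by δ_free = Σ αᵢΔT Lᵢ = 17.8×10⁻⁶×45×825 + 11.4×10⁻⁶×45×675 = 1.007 mm.
The walls prevent any net length change, so an axial force P (same in every segment) develops. Compatibility: P · Σ Lᵢ/(AᵢEᵢ) = δ_free.
The series flexibility is Σ Lᵢ/(AᵢEᵢ) = 825/(1750×103×10³) + 675/(1400×32×10³) = 1.964×10⁻⁵ mm/N.
P = 1.007 / 1.964×10⁻⁵ = 51270 N = 51.27 kN, tensile.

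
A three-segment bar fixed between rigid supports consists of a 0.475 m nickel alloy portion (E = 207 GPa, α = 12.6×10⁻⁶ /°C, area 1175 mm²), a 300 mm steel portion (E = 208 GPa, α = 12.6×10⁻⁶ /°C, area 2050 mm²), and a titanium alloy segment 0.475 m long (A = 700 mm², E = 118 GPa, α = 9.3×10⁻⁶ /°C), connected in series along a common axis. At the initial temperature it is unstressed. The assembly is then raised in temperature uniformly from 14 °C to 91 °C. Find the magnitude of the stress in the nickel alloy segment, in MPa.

σ ≈ 111 MPa (compressive)

Free thermal expansion of the whole bar: Σ αᵢΔT Lᵢ = 12.6×10⁻⁶×77×475 + 12.6×10⁻⁶×77×300 + 9.3×10⁻⁶×77×475 = 1.092 mm.
The walls prevent any net length change, so an axial force P (same in every segment) develops. Compatibility: P · Σ Lᵢ/(AᵢEᵢ) = δ_free.
Σ Lᵢ/(AᵢEᵢ) = 475/(1175×207×10³) + 300/(2050×208×10³) + 475/(700×118×10³) = 8.407×10⁻⁶ mm/N.
P = 1.092 / 8.407×10⁻⁶ = 129900 N = 129.9 kN, compressive.
σ_{nickel alloy} = P / A = 129900 / 1175 = 110.6 MPa.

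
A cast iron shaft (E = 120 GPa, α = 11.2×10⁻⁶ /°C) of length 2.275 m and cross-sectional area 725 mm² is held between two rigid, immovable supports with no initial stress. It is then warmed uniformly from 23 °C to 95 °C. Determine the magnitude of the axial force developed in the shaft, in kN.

P ≈ 70.2 kN (compressive)

The ends cannot move, so σ = EαΔT = 120×10³ × 11.2×10⁻⁶ × 72 = 96.77 MPa.
P = AEαΔT = 725 × 120×10³ × 11.2×10⁻⁶ × 72 = 70.16 kN (compressive).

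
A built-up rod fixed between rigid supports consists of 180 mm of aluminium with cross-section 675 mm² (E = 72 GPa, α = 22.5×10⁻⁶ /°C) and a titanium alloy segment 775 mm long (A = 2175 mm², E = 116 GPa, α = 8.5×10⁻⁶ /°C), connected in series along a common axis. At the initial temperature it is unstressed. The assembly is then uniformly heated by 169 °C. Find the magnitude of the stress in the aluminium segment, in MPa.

σ ≈ 393 MPa (compressive)

If the supports were absent, the total length change would be Σ αᵢΔT Lᵢ = 22.5×10⁻⁶×169×180 + 8.5×10⁻⁶×169×775 = 1.798 mm.
The rigid supports impose zero overall length change; the single axial force P common to all segments must satisfy P Σ Lᵢ/(AᵢEᵢ) = δ_free.
The series flexibility is Σ Lᵢ/(AᵢEᵢ) = 180/(675×72×10³) + 775/(2175×116×10³) = 6.775×10⁻⁶ mm/N.
P = 1.798 / 6.775×10⁻⁶ = 265300 N = 265.3 kN, compressive.
σ_{aluminium} = P / A = 265300 / 675 = 393.1 MPa.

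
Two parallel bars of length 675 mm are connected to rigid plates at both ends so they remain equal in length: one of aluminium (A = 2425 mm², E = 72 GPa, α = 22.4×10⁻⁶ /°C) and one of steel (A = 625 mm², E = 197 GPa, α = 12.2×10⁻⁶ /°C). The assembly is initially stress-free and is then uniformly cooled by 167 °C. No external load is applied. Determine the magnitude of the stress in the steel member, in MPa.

σ ≈ 197 MPa (compressive)

Equilibrium of a rigid end plate with no external load gives equal and opposite internal forces ±P in the two members. Since α_{aluminium} > α_{steel}, cooling drives the aluminium into tension and the steel into compression.
Equating the net (thermal + elastic) strains gives |α₁ − α₂|·ΔT = P·[1/(A₁E₁) + 1/(A₂E₂)].
|α₁ − α₂|·ΔT = 10.2×10⁻⁶ × 167 = 0.001703.
1/(A₁E₁) + 1/(A₂E₂) = 1/(2425×72×10³) + 1/(625×197×10³) = 1.385×10⁻⁸ N⁻¹.
P = 0.001703 / 1.385×10⁻⁸ = 123000 N = 123 kN.
σ_{steel} = P/A₂ = 123000/625 = 196.8 MPa, compressive.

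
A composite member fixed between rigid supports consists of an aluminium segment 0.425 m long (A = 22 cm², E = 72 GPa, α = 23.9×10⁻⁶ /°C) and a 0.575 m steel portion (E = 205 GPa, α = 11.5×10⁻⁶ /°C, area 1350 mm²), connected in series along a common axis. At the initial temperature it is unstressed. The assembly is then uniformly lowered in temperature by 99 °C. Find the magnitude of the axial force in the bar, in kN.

P ≈ 349 kN (tensile)

If the supports were absent, the total length change would be Σ αᵢΔT Lᵢ = 23.9×10⁻⁶×99×425 + 11.5×10⁻⁶×99×575 = 1.66 mm.
Since the ends are fixed, an axial force P builds up, equal in every segment, with P · Σ Lᵢ/(AᵢEᵢ) = δ_free.
Σ Lᵢ/(AᵢEᵢ) = 425/(2200×72×10³) + 575/(1350×205×10³) = 4.761×10⁻⁶ mm/N.
Hence P = δ_free / Σ(L/AE) = 1.66/4.761×10⁻⁶ = 348.7 kN (tensile).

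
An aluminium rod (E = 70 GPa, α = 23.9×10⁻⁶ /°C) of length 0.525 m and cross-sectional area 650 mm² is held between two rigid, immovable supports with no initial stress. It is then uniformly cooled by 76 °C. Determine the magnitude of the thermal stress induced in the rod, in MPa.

σ ≈ 127 MPa (tensile)

With length fixed, the mechanical strain must cancel the thermal strain αΔT = 23.9×10⁻⁶ × 76 = 1816.4×10⁻⁶.
σ = EαΔT = 70×10³ × 23.9×10⁻⁶ × 76 = 127.1 MPa (tensile; the rod is trying to contract).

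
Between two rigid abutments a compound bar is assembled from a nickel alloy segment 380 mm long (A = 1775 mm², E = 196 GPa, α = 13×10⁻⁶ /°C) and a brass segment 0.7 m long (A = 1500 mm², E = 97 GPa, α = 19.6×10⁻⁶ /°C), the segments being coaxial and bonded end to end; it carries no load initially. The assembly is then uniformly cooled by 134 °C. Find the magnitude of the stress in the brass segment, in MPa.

Free thermal contraction of the whole bar: Σ αᵢΔT Lᵢ = 13×10⁻⁶×134×380 + 19.6×10⁻⁶×134×700 = 2.5 mm.
Since the ends are fixed, an axial force P builds up, equal in every segment, with P · Σ Lᵢ/(AᵢEᵢ) = δ_free.
The series flexibility is Σ Lᵢ/(AᵢEᵢ) = 380/(1775×196×10³) + 700/(1500×97×10³) = 5.903×10⁻⁶ mm/N.
P = 2.5 / 5.903×10⁻⁶ = 423600 N = 423.6 kN, tensile.
σ_{brass} = P / A = 423600 / 1500 = 282.4 MPa.

σ ≈ 282 MPa (tensile)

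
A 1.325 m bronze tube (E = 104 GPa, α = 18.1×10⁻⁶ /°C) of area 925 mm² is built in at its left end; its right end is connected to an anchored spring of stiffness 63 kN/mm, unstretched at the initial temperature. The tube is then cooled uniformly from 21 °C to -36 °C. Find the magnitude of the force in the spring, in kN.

If the spring were absent the tube would shorten by αΔT L = 18.1×10⁻⁶ × 57 × 1325 = 1.367 mm.
Let P be the tensile force in the spring. The tube extends elastically by PL/(AE) and the spring stretches by P/k; together these equal δ_free.
P [ L/(AE) + 1/k ] = δ_free → P [ 1325/(925×104×10³) + 1/(63×10³) ] = 1.367.
P = 1.367 / 2.965×10⁻⁵ = 46110 N.

P ≈ 46.1 kN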